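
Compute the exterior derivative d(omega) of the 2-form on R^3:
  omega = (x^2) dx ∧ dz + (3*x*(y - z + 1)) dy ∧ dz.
d(omega) = (3*y - 3*z + 3) dx ∧ dy ∧ dz

For a 2-form omega = sum_{i<j} g_{ij} dx_i ∧ dx_j, the exterior derivative is
  d(omega) = sum_{i<j} d(g_{ij}) ∧ dx_i ∧ dx_j = sum_{i<j, k} (∂g_{ij}/∂x_k) dx_k ∧ dx_i ∧ dx_j.
Expand each term, using dx_k ∧ dx_i ∧ dx_j = sgn(permutation) dx_{(a)} ∧ dx_{(b)} ∧ dx_{(c)} with (a < b < c) sorted:
  d(3*x*(y - z + 1)) includes (∂/∂x)(3*x*(y - z + 1)) dx = (3*y - 3*z + 3) dx, which multiplied by dy ∧ dz gives (3*y - 3*z + 3) dx ∧ dy ∧ dz
Collecting like 3-forms: d(omega) = (3*y - 3*z + 3) dx ∧ dy ∧ dz.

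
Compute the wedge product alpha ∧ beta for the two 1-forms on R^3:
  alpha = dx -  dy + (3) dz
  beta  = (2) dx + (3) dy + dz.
alpha ∧ beta = (5) dx ∧ dy + (-5) dx ∧ dz + (-10) dy ∧ dz

Distribute the wedge, using dx_i ∧ dx_j = -dx_j ∧ dx_i and dx_i ∧ dx_i = 0. For each pair (i, j) with i < j, the coefficient of dx_i ∧ dx_j in alpha ∧ beta is (alpha_i * beta_j - alpha_j * beta_i). Collecting: alpha ∧ beta = (5) dx ∧ dy + (-5) dx ∧ dz + (-10) dy ∧ dz.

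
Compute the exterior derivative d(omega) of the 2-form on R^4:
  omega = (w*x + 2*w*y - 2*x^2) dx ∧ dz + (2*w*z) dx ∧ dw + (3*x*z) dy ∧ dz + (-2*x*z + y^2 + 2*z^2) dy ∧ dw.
d(omega) = (-2*w + 3*z) dx ∧ dy ∧ dz + (-2*w + x + 2*y) dx ∧ dz ∧ dw + (-2*z) dx ∧ dy ∧ dw + (2*x - 4*z) dy ∧ dz ∧ dw

For a 2-form omega = sum_{i<j} g_{ij} dx_i ∧ dx_j, the exterior derivative is
  d(omega) = sum_{i<j} d(g_{ij}) ∧ dx_i ∧ dx_j = sum_{i<j, k} (∂g_{ij}/∂x_k) dx_k ∧ dx_i ∧ dx_j.
Expand each term, using dx_k ∧ dx_i ∧ dx_j = sgn(permutation) dx_{(a)} ∧ dx_{(b)} ∧ dx_{(c)} with (a < b < c) sorted:
  d(w*x + 2*w*y - 2*x^2) includes (∂/∂y)(w*x + 2*w*y - 2*x^2) dy = (2*w) dy, which multiplied by dx ∧ dz gives (-2*w) dx ∧ dy ∧ dz
  d(w*x + 2*w*y - 2*x^2) includes (∂/∂w)(w*x + 2*w*y - 2*x^2) dw = (x + 2*y) dw, which multiplied by dx ∧ dz gives (x + 2*y) dx ∧ dz ∧ dw
  d(2*w*z) includes (∂/∂z)(2*w*z) dz = (2*w) dz, which multiplied by dx ∧ dw gives (-2*w) dx ∧ dz ∧ dw
  d(3*x*z) includes (∂/∂x)(3*x*z) dx = (3*z) dx, which multiplied by dy ∧ dz gives (3*z) dx ∧ dy ∧ dz
  d(-2*x*z + y^2 + 2*z^2) includes (∂/∂x)(-2*x*z + y^2 + 2*z^2) dx = (-2*z) dx, which multiplied by dy ∧ dw gives (-2*z) dx ∧ dy ∧ dw
  d(-2*x*z + y^2 + 2*z^2) includes (∂/∂z)(-2*x*z + y^2 + 2*z^2) dz = (-2*x + 4*z) dz, which multiplied by dy ∧ dw gives (2*x - 4*z) dy ∧ dz ∧ dw
Collecting like 3-forms: d(omega) = (-2*w + 3*z) dx ∧ dy ∧ dz + (-2*w + x + 2*y) dx ∧ dz ∧ dw + (-2*z) dx ∧ dy ∧ dw + (2*x - 4*z) dy ∧ dz ∧ dw.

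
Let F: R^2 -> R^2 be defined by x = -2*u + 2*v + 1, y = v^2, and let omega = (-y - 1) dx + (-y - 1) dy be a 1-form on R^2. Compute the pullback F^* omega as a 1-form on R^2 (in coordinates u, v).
F^* omega = (2*v^2 + 2) du + (-2*v^3 - 2*v^2 - 2*v - 2) dv

Using F^*(f dg) = (f ∘ F) d(g ∘ F), substitute each coordinate x_i by F_i(u, v) in f_i, and replace dx_i by d F_i = (∂F_i/∂u) du + (∂F_i/∂v) dv.
  For the x component: f_1(F) = -v^2 - 1; d F_1 = (-2) du + (2) dv
  For the y component: f_2(F) = -v^2 - 1; d F_2 = (0) du + (2*v) dv
Combining and collecting du, dv coefficients:
  coeff of du: 2*v^2 + 2
  coeff of dv: -2*v^3 - 2*v^2 - 2*v - 2
F^* omega = (2*v^2 + 2) du + (-2*v^3 - 2*v^2 - 2*v - 2) dv.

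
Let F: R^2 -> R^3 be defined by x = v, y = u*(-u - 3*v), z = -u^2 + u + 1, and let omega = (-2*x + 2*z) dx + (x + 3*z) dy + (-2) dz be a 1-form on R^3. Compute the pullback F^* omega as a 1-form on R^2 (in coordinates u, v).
F^* omega = (6*u^3 + 9*u^2*v - 6*u^2 - 11*u*v - 2*u - 3*v^2 - 9*v - 2) du + (9*u^3 - 11*u^2 - 3*u*v - 7*u - 2*v + 2) dv

Using F^*(f dg) = (f ∘ F) d(g ∘ F), substitute each coordinate x_i by F_i(u, v) in f_i, and replace dx_i by d F_i = (∂F_i/∂u) du + (∂F_i/∂v) dv.
  For the x component: f_1(F) = -2*u^2 + 2*u - 2*v + 2; d F_1 = (0) du + (1) dv
  For the y component: f_2(F) = -3*u^2 + 3*u + v + 3; d F_2 = (-2*u - 3*v) du + (-3*u) dv
  For the z component: f_3(F) = -2; d F_3 = (1 - 2*u) du + (0) dv
Combining and collecting du, dv coefficients:
  coeff of du: 6*u^3 + 9*u^2*v - 6*u^2 - 11*u*v - 2*u - 3*v^2 - 9*v - 2
  coeff of dv: 9*u^3 - 11*u^2 - 3*u*v - 7*u - 2*v + 2
F^* omega = (6*u^3 + 9*u^2*v - 6*u^2 - 11*u*v - 2*u - 3*v^2 - 9*v - 2) du + (9*u^3 - 11*u^2 - 3*u*v - 7*u - 2*v + 2) dv.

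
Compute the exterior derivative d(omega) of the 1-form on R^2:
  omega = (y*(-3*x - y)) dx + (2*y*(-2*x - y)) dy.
d(omega) = (3*x - 2*y) dx ∧ dy

For a 1-form omega = sum_i f_i dx_i, the exterior derivative is
  d(omega) = sum_{i < j} (∂f_j/∂x_i - ∂f_i/∂x_j) dx_i ∧ dx_j.
  coefficient of dx ∧ dy: ∂f_2/∂x - ∂f_1/∂y = ∂(2*y*(-2*x - y))/∂x - ∂(y*(-3*x - y))/∂y = 3*x - 2*y
Assembling: d(omega) = (3*x - 2*y) dx ∧ dy.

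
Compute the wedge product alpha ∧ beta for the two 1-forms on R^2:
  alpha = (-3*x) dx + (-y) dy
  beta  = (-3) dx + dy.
alpha ∧ beta = (-3*x - 3*y) dx ∧ dy

Distribute the wedge, using dx_i ∧ dx_j = -dx_j ∧ dx_i and dx_i ∧ dx_i = 0. For each pair (i, j) with i < j, the coefficient of dx_i ∧ dx_j in alpha ∧ beta is (alpha_i * beta_j - alpha_j * beta_i). Collecting: alpha ∧ beta = (-3*x - 3*y) dx ∧ dy.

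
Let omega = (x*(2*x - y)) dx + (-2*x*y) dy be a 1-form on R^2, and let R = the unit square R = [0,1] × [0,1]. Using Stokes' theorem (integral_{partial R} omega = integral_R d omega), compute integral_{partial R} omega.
integral_(partial R) omega = -1/2

Stokes: integral_partial_R omega = integral_R d omega with d omega = (∂Q/∂x - ∂P/∂y) dx ∧ dy.
  ∂Q/∂x = -2*y
  ∂P/∂y = -x
  integrand = ∂Q/∂x - ∂P/∂y = x - 2*y.
Integrating over R: integral_0^1 integral_0^1 (x - 2*y) dx dy = -1/2.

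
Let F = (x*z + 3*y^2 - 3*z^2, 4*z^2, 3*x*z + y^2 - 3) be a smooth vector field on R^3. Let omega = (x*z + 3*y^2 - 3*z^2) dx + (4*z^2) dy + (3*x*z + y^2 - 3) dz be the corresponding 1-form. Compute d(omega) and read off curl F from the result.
d(omega) = (2*y - 8*z) dy ∧ dz + (x - 9*z) dz ∧ dx + (-6*y) dx ∧ dy; curl F = (2*y - 8*z, x - 9*z, -6*y)

d omega = sum_{i<j} (∂f_j/∂x_i - ∂f_i/∂x_j) dx_i ∧ dx_j. Under the identification (dy ∧ dz, dz ∧ dx, dx ∧ dy) ↔ (e_x, e_y, e_z), the coefficients are exactly the components of curl F. Compute:
  ∂R/∂y - ∂Q/∂z = (2*y) - (8*z) = 2*y - 8*z
  ∂P/∂z - ∂R/∂x = (x - 6*z) - (3*z) = x - 9*z
  ∂Q/∂x - ∂P/∂y = (0) - (6*y) = -6*y.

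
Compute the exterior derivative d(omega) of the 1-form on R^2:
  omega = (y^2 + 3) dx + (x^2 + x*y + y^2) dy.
d(omega) = (2*x - y) dx ∧ dy

For a 1-form omega = sum_i f_i dx_i, the exterior derivative is
  d(omega) = sum_{i < j} (∂f_j/∂x_i - ∂f_i/∂x_j) dx_i ∧ dx_j.
  coefficient of dx ∧ dy: ∂f_2/∂x - ∂f_1/∂y = ∂(x^2 + x*y + y^2)/∂x - ∂(y^2 + 3)/∂y = 2*x - y
Assembling: d(omega) = (2*x - y) dx ∧ dy.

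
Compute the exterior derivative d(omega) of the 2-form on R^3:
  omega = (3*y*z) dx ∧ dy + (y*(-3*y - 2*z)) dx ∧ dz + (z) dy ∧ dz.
d(omega) = (9*y + 2*z) dx ∧ dy ∧ dz

For a 2-form omega = sum_{i<j} g_{ij} dx_i ∧ dx_j, the exterior derivative is
  d(omega) = sum_{i<j} d(g_{ij}) ∧ dx_i ∧ dx_j = sum_{i<j, k} (∂g_{ij}/∂x_k) dx_k ∧ dx_i ∧ dx_j.
Expand each term, using dx_k ∧ dx_i ∧ dx_j = sgn(permutation) dx_{(a)} ∧ dx_{(b)} ∧ dx_{(c)} with (a < b < c) sorted:
  d(3*y*z) includes (∂/∂z)(3*y*z) dz = (3*y) dz, which multiplied by dx ∧ dy gives (3*y) dx ∧ dy ∧ dz
  d(y*(-3*y - 2*z)) includes (∂/∂y)(y*(-3*y - 2*z)) dy = (-6*y - 2*z) dy, which multiplied by dx ∧ dz gives (6*y + 2*z) dx ∧ dy ∧ dz
Collecting like 3-forms: d(omega) = (9*y + 2*z) dx ∧ dy ∧ dz.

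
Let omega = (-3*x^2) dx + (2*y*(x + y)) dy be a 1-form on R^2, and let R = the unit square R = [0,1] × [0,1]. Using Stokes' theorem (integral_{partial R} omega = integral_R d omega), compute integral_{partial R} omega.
integral_(partial R) omega = 1

Stokes: integral_partial_R omega = integral_R d omega with d omega = (∂Q/∂x - ∂P/∂y) dx ∧ dy.
  ∂Q/∂x = 2*y
  ∂P/∂y = 0
  integrand = ∂Q/∂x - ∂P/∂y = 2*y.
Integrating over R: integral_0^1 integral_0^1 (2*y) dx dy = 1.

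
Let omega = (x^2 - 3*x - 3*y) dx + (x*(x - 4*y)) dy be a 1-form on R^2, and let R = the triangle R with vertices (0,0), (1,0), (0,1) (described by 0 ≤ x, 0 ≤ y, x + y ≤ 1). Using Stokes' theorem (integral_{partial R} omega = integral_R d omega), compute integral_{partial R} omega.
integral_(partial R) omega = 7/6

Stokes: integral_partial_R omega = integral_R d omega with d omega = (∂Q/∂x - ∂P/∂y) dx ∧ dy.
  ∂Q/∂x = 2*x - 4*y
  ∂P/∂y = -3
  integrand = ∂Q/∂x - ∂P/∂y = 2*x - 4*y + 3.
Integrating over R: integral_0^1 integral_0^{1-x} (2*x - 4*y + 3) dy dx = 7/6.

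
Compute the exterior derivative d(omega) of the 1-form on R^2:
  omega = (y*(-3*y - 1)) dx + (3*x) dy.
d(omega) = (6*y + 4) dx ∧ dy

For a 1-form omega = sum_i f_i dx_i, the exterior derivative is
  d(omega) = sum_{i < j} (∂f_j/∂x_i - ∂f_i/∂x_j) dx_i ∧ dx_j.
  coefficient of dx ∧ dy: ∂f_2/∂x - ∂f_1/∂y = ∂(3*x)/∂x - ∂(y*(-3*y - 1))/∂y = 6*y + 4
Assembling: d(omega) = (6*y + 4) dx ∧ dy.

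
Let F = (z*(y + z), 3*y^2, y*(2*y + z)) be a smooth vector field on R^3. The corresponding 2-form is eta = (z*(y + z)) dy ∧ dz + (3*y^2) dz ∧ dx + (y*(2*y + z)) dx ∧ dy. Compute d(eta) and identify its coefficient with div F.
d(eta) = (7*y) dx ∧ dy ∧ dz; div F = 7*y

For a 2-form in R^3 of the form above, applying d gives a 3-form with coefficient ∂P/∂x + ∂Q/∂y + ∂R/∂z:
  ∂P/∂x = 0
  ∂Q/∂y = 6*y
  ∂R/∂z = y
Sum = 7*y, which is exactly div F.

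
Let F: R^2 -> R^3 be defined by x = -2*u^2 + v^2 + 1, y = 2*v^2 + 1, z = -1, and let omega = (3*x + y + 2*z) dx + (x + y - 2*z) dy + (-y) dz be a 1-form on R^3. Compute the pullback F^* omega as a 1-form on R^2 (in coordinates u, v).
F^* omega = (4*u*(6*u^2 - 5*v^2 - 2)) du + (2*v*(-10*u^2 + 11*v^2 + 10)) dv

Using F^*(f dg) = (f ∘ F) d(g ∘ F), substitute each coordinate x_i by F_i(u, v) in f_i, and replace dx_i by d F_i = (∂F_i/∂u) du + (∂F_i/∂v) dv.
  For the x component: f_1(F) = -6*u^2 + 5*v^2 + 2; d F_1 = (-4*u) du + (2*v) dv
  For the y component: f_2(F) = -2*u^2 + 3*v^2 + 4; d F_2 = (0) du + (4*v) dv
  For the z component: f_3(F) = -2*v^2 - 1; d F_3 = (0) du + (0) dv
Combining and collecting du, dv coefficients:
  coeff of du: 4*u*(6*u^2 - 5*v^2 - 2)
  coeff of dv: 2*v*(-10*u^2 + 11*v^2 + 10)
F^* omega = (4*u*(6*u^2 - 5*v^2 - 2)) du + (2*v*(-10*u^2 + 11*v^2 + 10)) dv.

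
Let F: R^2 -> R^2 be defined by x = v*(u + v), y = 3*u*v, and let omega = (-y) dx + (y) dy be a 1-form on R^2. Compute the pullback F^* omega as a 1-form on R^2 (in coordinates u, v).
F^* omega = (6*u*v^2) du + (6*u*v*(u - v)) dv

Using F^*(f dg) = (f ∘ F) d(g ∘ F), substitute each coordinate x_i by F_i(u, v) in f_i, and replace dx_i by d F_i = (∂F_i/∂u) du + (∂F_i/∂v) dv.
  For the x component: f_1(F) = -3*u*v; d F_1 = (v) du + (u + 2*v) dv
  For the y component: f_2(F) = 3*u*v; d F_2 = (3*v) du + (3*u) dv
Combining and collecting du, dv coefficients:
  coeff of du: 6*u*v^2
  coeff of dv: 6*u*v*(u - v)
F^* omega = (6*u*v^2) du + (6*u*v*(u - v)) dv.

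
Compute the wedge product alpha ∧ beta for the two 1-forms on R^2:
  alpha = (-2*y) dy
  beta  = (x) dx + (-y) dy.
alpha ∧ beta = (2*x*y) dx ∧ dy

Distribute the wedge, using dx_i ∧ dx_j = -dx_j ∧ dx_i and dx_i ∧ dx_i = 0. For each pair (i, j) with i < j, the coefficient of dx_i ∧ dx_j in alpha ∧ beta is (alpha_i * beta_j - alpha_j * beta_i). Collecting: alpha ∧ beta = (2*x*y) dx ∧ dy.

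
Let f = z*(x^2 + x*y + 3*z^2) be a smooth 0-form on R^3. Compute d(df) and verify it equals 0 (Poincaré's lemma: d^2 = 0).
d(df) = 0

Step 1: df = sum_i (∂f/∂x_i) dx_i = (z*(2*x + y)) dx + (x*z) dy + (x^2 + x*y + 9*z^2) dz.
Step 2: Apply d again. Using the 1-form formula, the coefficient of dx ∧ dy in d(df) is ∂^2 f/∂x ∂y - ∂^2 f/∂y ∂x = (z) - (z) = 0 (equality of mixed partials for smooth f).
Similarly for dx ∧ dz and dy ∧ dz — all coefficients vanish. So d(df) = 0.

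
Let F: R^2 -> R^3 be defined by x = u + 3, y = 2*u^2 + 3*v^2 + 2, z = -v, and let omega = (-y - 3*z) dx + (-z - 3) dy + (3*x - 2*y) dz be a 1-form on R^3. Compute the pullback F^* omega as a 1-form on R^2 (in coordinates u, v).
F^* omega = (-2*u^2 + 4*u*v - 12*u - 3*v^2 + 3*v - 2) du + (4*u^2 - 3*u + 12*v^2 - 18*v - 5) dv

Using F^*(f dg) = (f ∘ F) d(g ∘ F), substitute each coordinate x_i by F_i(u, v) in f_i, and replace dx_i by d F_i = (∂F_i/∂u) du + (∂F_i/∂v) dv.
  For the x component: f_1(F) = -2*u^2 - 3*v^2 + 3*v - 2; d F_1 = (1) du + (0) dv
  For the y component: f_2(F) = v - 3; d F_2 = (4*u) du + (6*v) dv
  For the z component: f_3(F) = -4*u^2 + 3*u - 6*v^2 + 5; d F_3 = (0) du + (-1) dv
Combining and collecting du, dv coefficients:
  coeff of du: -2*u^2 + 4*u*v - 12*u - 3*v^2 + 3*v - 2
  coeff of dv: 4*u^2 - 3*u + 12*v^2 - 18*v - 5
F^* omega = (-2*u^2 + 4*u*v - 12*u - 3*v^2 + 3*v - 2) du + (4*u^2 - 3*u + 12*v^2 - 18*v - 5) dv.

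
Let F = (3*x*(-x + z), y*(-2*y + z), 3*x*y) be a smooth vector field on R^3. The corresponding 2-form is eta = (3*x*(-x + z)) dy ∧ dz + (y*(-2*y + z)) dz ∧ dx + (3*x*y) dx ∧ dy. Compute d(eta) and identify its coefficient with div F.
d(eta) = (-6*x - 4*y + 4*z) dx ∧ dy ∧ dz; div F = -6*x - 4*y + 4*z

For a 2-form in R^3 of the form above, applying d gives a 3-form with coefficient ∂P/∂x + ∂Q/∂y + ∂R/∂z:
  ∂P/∂x = -6*x + 3*z
  ∂Q/∂y = -4*y + z
  ∂R/∂z = 0
Sum = -6*x - 4*y + 4*z, which is exactly div F.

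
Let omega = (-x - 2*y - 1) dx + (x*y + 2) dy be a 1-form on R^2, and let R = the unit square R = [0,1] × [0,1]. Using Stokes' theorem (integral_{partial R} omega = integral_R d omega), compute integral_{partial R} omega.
integral_(partial R) omega = 5/2

Stokes: integral_partial_R omega = integral_R d omega with d omega = (∂Q/∂x - ∂P/∂y) dx ∧ dy.
  ∂Q/∂x = y
  ∂P/∂y = -2
  integrand = ∂Q/∂x - ∂P/∂y = y + 2.
Integrating over R: integral_0^1 integral_0^1 (y + 2) dx dy = 5/2.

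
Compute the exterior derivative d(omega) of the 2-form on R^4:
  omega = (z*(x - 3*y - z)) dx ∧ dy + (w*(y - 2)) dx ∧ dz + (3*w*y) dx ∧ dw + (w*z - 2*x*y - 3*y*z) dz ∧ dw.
d(omega) = (-w + x - 3*y - 2*z) dx ∧ dy ∧ dz + (-y - 2) dx ∧ dz ∧ dw + (-3*w) dx ∧ dy ∧ dw + (-2*x - 3*z) dy ∧ dz ∧ dw

For a 2-form omega = sum_{i<j} g_{ij} dx_i ∧ dx_j, the exterior derivative is
  d(omega) = sum_{i<j} d(g_{ij}) ∧ dx_i ∧ dx_j = sum_{i<j, k} (∂g_{ij}/∂x_k) dx_k ∧ dx_i ∧ dx_j.
Expand each term, using dx_k ∧ dx_i ∧ dx_j = sgn(permutation) dx_{(a)} ∧ dx_{(b)} ∧ dx_{(c)} with (a < b < c) sorted:
  d(z*(x - 3*y - z)) includes (∂/∂z)(z*(x - 3*y - z)) dz = (x - 3*y - 2*z) dz, which multiplied by dx ∧ dy gives (x - 3*y - 2*z) dx ∧ dy ∧ dz
  d(w*(y - 2)) includes (∂/∂y)(w*(y - 2)) dy = (w) dy, which multiplied by dx ∧ dz gives (-w) dx ∧ dy ∧ dz
  d(w*(y - 2)) includes (∂/∂w)(w*(y - 2)) dw = (y - 2) dw, which multiplied by dx ∧ dz gives (y - 2) dx ∧ dz ∧ dw
  d(3*w*y) includes (∂/∂y)(3*w*y) dy = (3*w) dy, which multiplied by dx ∧ dw gives (-3*w) dx ∧ dy ∧ dw
  d(w*z - 2*x*y - 3*y*z) includes (∂/∂x)(w*z - 2*x*y - 3*y*z) dx = (-2*y) dx, which multiplied by dz ∧ dw gives (-2*y) dx ∧ dz ∧ dw
  d(w*z - 2*x*y - 3*y*z) includes (∂/∂y)(w*z - 2*x*y - 3*y*z) dy = (-2*x - 3*z) dy, which multiplied by dz ∧ dw gives (-2*x - 3*z) dy ∧ dz ∧ dw
Collecting like 3-forms: d(omega) = (-w + x - 3*y - 2*z) dx ∧ dy ∧ dz + (-y - 2) dx ∧ dz ∧ dw + (-3*w) dx ∧ dy ∧ dw + (-2*x - 3*z) dy ∧ dz ∧ dw.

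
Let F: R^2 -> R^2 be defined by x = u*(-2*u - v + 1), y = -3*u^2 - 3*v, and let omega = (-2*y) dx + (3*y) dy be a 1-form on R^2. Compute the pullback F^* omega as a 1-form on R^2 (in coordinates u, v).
F^* omega = (30*u^3 - 6*u^2*v + 6*u^2 + 30*u*v - 6*v^2 + 6*v) du + (-6*u^3 + 27*u^2 - 6*u*v + 27*v) dv

Using F^*(f dg) = (f ∘ F) d(g ∘ F), substitute each coordinate x_i by F_i(u, v) in f_i, and replace dx_i by d F_i = (∂F_i/∂u) du + (∂F_i/∂v) dv.
  For the x component: f_1(F) = 6*u^2 + 6*v; d F_1 = (-4*u - v + 1) du + (-u) dv
  For the y component: f_2(F) = -9*u^2 - 9*v; d F_2 = (-6*u) du + (-3) dv
Combining and collecting du, dv coefficients:
  coeff of du: 30*u^3 - 6*u^2*v + 6*u^2 + 30*u*v - 6*v^2 + 6*v
  coeff of dv: -6*u^3 + 27*u^2 - 6*u*v + 27*v
F^* omega = (30*u^3 - 6*u^2*v + 6*u^2 + 30*u*v - 6*v^2 + 6*v) du + (-6*u^3 + 27*u^2 - 6*u*v + 27*v) dv.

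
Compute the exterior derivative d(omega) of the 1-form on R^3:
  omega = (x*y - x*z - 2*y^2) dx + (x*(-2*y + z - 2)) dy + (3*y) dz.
d(omega) = (-x + 2*y + z - 2) dx ∧ dy + (x) dx ∧ dz + (3 - x) dy ∧ dz

For a 1-form omega = sum_i f_i dx_i, the exterior derivative is
  d(omega) = sum_{i < j} (∂f_j/∂x_i - ∂f_i/∂x_j) dx_i ∧ dx_j.
  coefficient of dx ∧ dy: ∂f_2/∂x - ∂f_1/∂y = ∂(x*(-2*y + z - 2))/∂x - ∂(x*y - x*z - 2*y^2)/∂y = -x + 2*y + z - 2
  coefficient of dx ∧ dz: ∂f_3/∂x - ∂f_1/∂z = ∂(3*y)/∂x - ∂(x*y - x*z - 2*y^2)/∂z = x
  coefficient of dy ∧ dz: ∂f_3/∂y - ∂f_2/∂z = ∂(3*y)/∂y - ∂(x*(-2*y + z - 2))/∂z = 3 - x
Assembling: d(omega) = (-x + 2*y + z - 2) dx ∧ dy + (x) dx ∧ dz + (3 - x) dy ∧ dz.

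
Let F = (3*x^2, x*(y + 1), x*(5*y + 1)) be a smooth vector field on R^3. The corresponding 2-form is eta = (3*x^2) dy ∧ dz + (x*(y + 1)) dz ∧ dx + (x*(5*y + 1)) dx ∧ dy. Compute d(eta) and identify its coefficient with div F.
d(eta) = (7*x) dx ∧ dy ∧ dz; div F = 7*x

For a 2-form in R^3 of the form above, applying d gives a 3-form with coefficient ∂P/∂x + ∂Q/∂y + ∂R/∂z:
  ∂P/∂x = 6*x
  ∂Q/∂y = x
  ∂R/∂z = 0
Sum = 7*x, which is exactly div F.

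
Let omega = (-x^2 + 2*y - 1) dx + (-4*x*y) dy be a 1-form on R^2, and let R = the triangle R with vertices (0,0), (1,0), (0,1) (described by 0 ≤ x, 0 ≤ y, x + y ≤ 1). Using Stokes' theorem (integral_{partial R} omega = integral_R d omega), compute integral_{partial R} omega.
integral_(partial R) omega = -5/3

Stokes: integral_partial_R omega = integral_R d omega with d omega = (∂Q/∂x - ∂P/∂y) dx ∧ dy.
  ∂Q/∂x = -4*y
  ∂P/∂y = 2
  integrand = ∂Q/∂x - ∂P/∂y = -4*y - 2.
Integrating over R: integral_0^1 integral_0^{1-x} (-4*y - 2) dy dx = -5/3.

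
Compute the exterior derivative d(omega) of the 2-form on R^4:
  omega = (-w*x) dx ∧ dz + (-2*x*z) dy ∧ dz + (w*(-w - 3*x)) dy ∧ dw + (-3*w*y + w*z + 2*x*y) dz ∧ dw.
d(omega) = (-x + 2*y) dx ∧ dz ∧ dw + (-2*z) dx ∧ dy ∧ dz + (-3*w) dx ∧ dy ∧ dw + (-3*w + 2*x) dy ∧ dz ∧ dw

For a 2-form omega = sum_{i<j} g_{ij} dx_i ∧ dx_j, the exterior derivative is
  d(omega) = sum_{i<j} d(g_{ij}) ∧ dx_i ∧ dx_j = sum_{i<j, k} (∂g_{ij}/∂x_k) dx_k ∧ dx_i ∧ dx_j.
Expand each term, using dx_k ∧ dx_i ∧ dx_j = sgn(permutation) dx_{(a)} ∧ dx_{(b)} ∧ dx_{(c)} with (a < b < c) sorted:
  d(-w*x) includes (∂/∂w)(-w*x) dw = (-x) dw, which multiplied by dx ∧ dz gives (-x) dx ∧ dz ∧ dw
  d(-2*x*z) includes (∂/∂x)(-2*x*z) dx = (-2*z) dx, which multiplied by dy ∧ dz gives (-2*z) dx ∧ dy ∧ dz
  d(w*(-w - 3*x)) includes (∂/∂x)(w*(-w - 3*x)) dx = (-3*w) dx, which multiplied by dy ∧ dw gives (-3*w) dx ∧ dy ∧ dw
  d(-3*w*y + w*z + 2*x*y) includes (∂/∂x)(-3*w*y + w*z + 2*x*y) dx = (2*y) dx, which multiplied by dz ∧ dw gives (2*y) dx ∧ dz ∧ dw
  d(-3*w*y + w*z + 2*x*y) includes (∂/∂y)(-3*w*y + w*z + 2*x*y) dy = (-3*w + 2*x) dy, which multiplied by dz ∧ dw gives (-3*w + 2*x) dy ∧ dz ∧ dw
Collecting like 3-forms: d(omega) = (-x + 2*y) dx ∧ dz ∧ dw + (-2*z) dx ∧ dy ∧ dz + (-3*w) dx ∧ dy ∧ dw + (-3*w + 2*x) dy ∧ dz ∧ dw.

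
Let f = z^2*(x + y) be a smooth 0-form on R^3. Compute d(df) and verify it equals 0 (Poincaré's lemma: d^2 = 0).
d(df) = 0

Step 1: df = sum_i (∂f/∂x_i) dx_i = (z^2) dx + (z^2) dy + (2*z*(x + y)) dz.
Step 2: Apply d again. Using the 1-form formula, the coefficient of dx ∧ dy in d(df) is ∂^2 f/∂x ∂y - ∂^2 f/∂y ∂x = (0) - (0) = 0 (equality of mixed partials for smooth f).
Similarly for dx ∧ dz and dy ∧ dz — all coefficients vanish. So d(df) = 0.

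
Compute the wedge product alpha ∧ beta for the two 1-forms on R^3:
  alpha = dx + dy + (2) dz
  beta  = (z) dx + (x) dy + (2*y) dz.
alpha ∧ beta = (x - z) dx ∧ dy + (2*y - 2*z) dx ∧ dz + (-2*x + 2*y) dy ∧ dz

Distribute the wedge, using dx_i ∧ dx_j = -dx_j ∧ dx_i and dx_i ∧ dx_i = 0. For each pair (i, j) with i < j, the coefficient of dx_i ∧ dx_j in alpha ∧ beta is (alpha_i * beta_j - alpha_j * beta_i). Collecting: alpha ∧ beta = (x - z) dx ∧ dy + (2*y - 2*z) dx ∧ dz + (-2*x + 2*y) dy ∧ dz.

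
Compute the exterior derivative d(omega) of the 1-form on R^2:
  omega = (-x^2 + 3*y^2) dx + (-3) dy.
d(omega) = (-6*y) dx ∧ dy

For a 1-form omega = sum_i f_i dx_i, the exterior derivative is
  d(omega) = sum_{i < j} (∂f_j/∂x_i - ∂f_i/∂x_j) dx_i ∧ dx_j.
  coefficient of dx ∧ dy: ∂f_2/∂x - ∂f_1/∂y = ∂(-3)/∂x - ∂(-x^2 + 3*y^2)/∂y = -6*y
Assembling: d(omega) = (-6*y) dx ∧ dy.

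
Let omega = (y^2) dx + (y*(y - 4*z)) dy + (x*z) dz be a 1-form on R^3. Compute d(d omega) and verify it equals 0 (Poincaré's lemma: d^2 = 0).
d(d omega) = 0

Step 1: d omega = sum_{i<j} (∂f_j/∂x_i - ∂f_i/∂x_j) dx_i ∧ dx_j:
  coeff of dx ∧ dy: -2*y
  coeff of dx ∧ dz: z
  coeff of dy ∧ dz: 4*y
Step 2: Apply d again to each 2-form coefficient. The only possible 3-form in R^3 is dx ∧ dy ∧ dz, with coefficient
  ∂(coeff of dy∧dz)/∂x - ∂(coeff of dx∧dz)/∂y + ∂(coeff of dx∧dy)/∂z
  = ∂/∂x (4*y) - ∂/∂y (z) + ∂/∂z (-2*y).
Each of these terms simplifies to sums of mixed partials that cancel in pairs. The result is 0 (by equality of mixed partials for smooth functions — Schwarz / Clairaut).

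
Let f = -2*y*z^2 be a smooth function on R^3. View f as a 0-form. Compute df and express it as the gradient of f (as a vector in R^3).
df = (0) dx + (-2*z^2) dy + (-4*y*z) dz; grad f = (0, -2*z^2, -4*y*z)

For a 0-form f, d f = (∂f/∂x) dx + (∂f/∂y) dy + (∂f/∂z) dz. The components of the vector representation are exactly the entries of grad f in Cartesian coordinates:
  ∂f/∂x = 0
  ∂f/∂y = -2*z^2
  ∂f/∂z = -4*y*z.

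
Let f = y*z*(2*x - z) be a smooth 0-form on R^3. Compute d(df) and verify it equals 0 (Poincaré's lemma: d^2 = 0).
d(df) = 0

Step 1: df = sum_i (∂f/∂x_i) dx_i = (2*y*z) dx + (z*(2*x - z)) dy + (2*y*(x - z)) dz.
Step 2: Apply d again. Using the 1-form formula, the coefficient of dx ∧ dy in d(df) is ∂^2 f/∂x ∂y - ∂^2 f/∂y ∂x = (2*z) - (2*z) = 0 (equality of mixed partials for smooth f).
Similarly for dx ∧ dz and dy ∧ dz — all coefficients vanish. So d(df) = 0.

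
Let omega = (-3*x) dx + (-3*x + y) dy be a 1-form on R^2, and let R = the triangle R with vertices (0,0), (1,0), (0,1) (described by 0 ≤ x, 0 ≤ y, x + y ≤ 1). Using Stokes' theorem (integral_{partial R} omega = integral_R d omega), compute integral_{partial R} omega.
integral_(partial R) omega = -3/2

Stokes: integral_partial_R omega = integral_R d omega with d omega = (∂Q/∂x - ∂P/∂y) dx ∧ dy.
  ∂Q/∂x = -3
  ∂P/∂y = 0
  integrand = ∂Q/∂x - ∂P/∂y = -3.
Integrating over R: integral_0^1 integral_0^{1-x} (-3) dy dx = -3/2.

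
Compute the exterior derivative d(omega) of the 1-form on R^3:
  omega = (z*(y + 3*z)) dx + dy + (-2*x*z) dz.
d(omega) = (-z) dx ∧ dy + (-y - 8*z) dx ∧ dz

For a 1-form omega = sum_i f_i dx_i, the exterior derivative is
  d(omega) = sum_{i < j} (∂f_j/∂x_i - ∂f_i/∂x_j) dx_i ∧ dx_j.
  coefficient of dx ∧ dy: ∂f_2/∂x - ∂f_1/∂y = ∂(1)/∂x - ∂(z*(y + 3*z))/∂y = -z
  coefficient of dx ∧ dz: ∂f_3/∂x - ∂f_1/∂z = ∂(-2*x*z)/∂x - ∂(z*(y + 3*z))/∂z = -y - 8*z
Assembling: d(omega) = (-z) dx ∧ dy + (-y - 8*z) dx ∧ dz.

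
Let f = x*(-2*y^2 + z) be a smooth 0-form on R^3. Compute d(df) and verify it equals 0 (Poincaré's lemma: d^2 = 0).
d(df) = 0

Step 1: df = sum_i (∂f/∂x_i) dx_i = (-2*y^2 + z) dx + (-4*x*y) dy + (x) dz.
Step 2: Apply d again. Using the 1-form formula, the coefficient of dx ∧ dy in d(df) is ∂^2 f/∂x ∂y - ∂^2 f/∂y ∂x = (-4*y) - (-4*y) = 0 (equality of mixed partials for smooth f).
Similarly for dx ∧ dz and dy ∧ dz — all coefficients vanish. So d(df) = 0.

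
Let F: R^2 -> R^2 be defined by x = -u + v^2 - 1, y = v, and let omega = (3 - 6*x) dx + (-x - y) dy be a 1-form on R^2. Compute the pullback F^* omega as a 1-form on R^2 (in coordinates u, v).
F^* omega = (-6*u + 6*v^2 - 9) du + (12*u*v + u - 12*v^3 - v^2 + 17*v + 1) dv

Using F^*(f dg) = (f ∘ F) d(g ∘ F), substitute each coordinate x_i by F_i(u, v) in f_i, and replace dx_i by d F_i = (∂F_i/∂u) du + (∂F_i/∂v) dv.
  For the x component: f_1(F) = 6*u - 6*v^2 + 9; d F_1 = (-1) du + (2*v) dv
  For the y component: f_2(F) = u - v^2 - v + 1; d F_2 = (0) du + (1) dv
Combining and collecting du, dv coefficients:
  coeff of du: -6*u + 6*v^2 - 9
  coeff of dv: 12*u*v + u - 12*v^3 - v^2 + 17*v + 1
F^* omega = (-6*u + 6*v^2 - 9) du + (12*u*v + u - 12*v^3 - v^2 + 17*v + 1) dv.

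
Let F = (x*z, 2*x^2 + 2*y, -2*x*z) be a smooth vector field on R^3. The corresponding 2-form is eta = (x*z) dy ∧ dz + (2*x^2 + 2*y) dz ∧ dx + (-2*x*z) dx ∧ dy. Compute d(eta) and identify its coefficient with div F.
d(eta) = (-2*x + z + 2) dx ∧ dy ∧ dz; div F = -2*x + z + 2

For a 2-form in R^3 of the form above, applying d gives a 3-form with coefficient ∂P/∂x + ∂Q/∂y + ∂R/∂z:
  ∂P/∂x = z
  ∂Q/∂y = 2
  ∂R/∂z = -2*x
Sum = -2*x + z + 2, which is exactly div F.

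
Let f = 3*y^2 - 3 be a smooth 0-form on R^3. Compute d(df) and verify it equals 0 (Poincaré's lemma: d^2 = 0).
d(df) = 0

Step 1: df = sum_i (∂f/∂x_i) dx_i = (0) dx + (6*y) dy + (0) dz.
Step 2: Apply d again. Using the 1-form formula, the coefficient of dx ∧ dy in d(df) is ∂^2 f/∂x ∂y - ∂^2 f/∂y ∂x = (0) - (0) = 0 (equality of mixed partials for smooth f).
Similarly for dx ∧ dz and dy ∧ dz — all coefficients vanish. So d(df) = 0.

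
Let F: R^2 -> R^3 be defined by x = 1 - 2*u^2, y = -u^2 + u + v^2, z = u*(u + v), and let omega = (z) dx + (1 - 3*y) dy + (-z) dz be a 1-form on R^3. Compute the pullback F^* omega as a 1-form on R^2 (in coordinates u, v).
F^* omega = (-12*u^3 - 7*u^2*v + 9*u^2 + 5*u*v^2 - 5*u - 3*v^2 + 1) du + (-u^3 + 5*u^2*v - 6*u*v - 6*v^3 + 2*v) dv

Using F^*(f dg) = (f ∘ F) d(g ∘ F), substitute each coordinate x_i by F_i(u, v) in f_i, and replace dx_i by d F_i = (∂F_i/∂u) du + (∂F_i/∂v) dv.
  For the x component: f_1(F) = u*(u + v); d F_1 = (-4*u) du + (0) dv
  For the y component: f_2(F) = 3*u^2 - 3*u - 3*v^2 + 1; d F_2 = (1 - 2*u) du + (2*v) dv
  For the z component: f_3(F) = u*(-u - v); d F_3 = (2*u + v) du + (u) dv
Combining and collecting du, dv coefficients:
  coeff of du: -12*u^3 - 7*u^2*v + 9*u^2 + 5*u*v^2 - 5*u - 3*v^2 + 1
  coeff of dv: -u^3 + 5*u^2*v - 6*u*v - 6*v^3 + 2*v
F^* omega = (-12*u^3 - 7*u^2*v + 9*u^2 + 5*u*v^2 - 5*u - 3*v^2 + 1) du + (-u^3 + 5*u^2*v - 6*u*v - 6*v^3 + 2*v) dv.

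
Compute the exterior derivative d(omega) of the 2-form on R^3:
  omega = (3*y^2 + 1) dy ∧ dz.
d(omega) = 0

For a 2-form omega = sum_{i<j} g_{ij} dx_i ∧ dx_j, the exterior derivative is
  d(omega) = sum_{i<j} d(g_{ij}) ∧ dx_i ∧ dx_j = sum_{i<j, k} (∂g_{ij}/∂x_k) dx_k ∧ dx_i ∧ dx_j.
Expand each term, using dx_k ∧ dx_i ∧ dx_j = sgn(permutation) dx_{(a)} ∧ dx_{(b)} ∧ dx_{(c)} with (a < b < c) sorted:

Collecting like 3-forms: d(omega) = 0.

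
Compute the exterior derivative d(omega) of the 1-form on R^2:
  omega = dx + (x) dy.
d(omega) = (1) dx ∧ dy

For a 1-form omega = sum_i f_i dx_i, the exterior derivative is
  d(omega) = sum_{i < j} (∂f_j/∂x_i - ∂f_i/∂x_j) dx_i ∧ dx_j.
  coefficient of dx ∧ dy: ∂f_2/∂x - ∂f_1/∂y = ∂(x)/∂x - ∂(1)/∂y = 1
Assembling: d(omega) = (1) dx ∧ dy.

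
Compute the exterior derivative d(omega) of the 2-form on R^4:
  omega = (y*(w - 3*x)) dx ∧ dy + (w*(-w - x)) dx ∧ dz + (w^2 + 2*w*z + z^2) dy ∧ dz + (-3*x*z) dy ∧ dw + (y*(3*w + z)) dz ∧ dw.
d(omega) = (y - 3*z) dx ∧ dy ∧ dw + (-2*w - x) dx ∧ dz ∧ dw + (5*w + 3*x + 3*z) dy ∧ dz ∧ dw

For a 2-form omega = sum_{i<j} g_{ij} dx_i ∧ dx_j, the exterior derivative is
  d(omega) = sum_{i<j} d(g_{ij}) ∧ dx_i ∧ dx_j = sum_{i<j, k} (∂g_{ij}/∂x_k) dx_k ∧ dx_i ∧ dx_j.
Expand each term, using dx_k ∧ dx_i ∧ dx_j = sgn(permutation) dx_{(a)} ∧ dx_{(b)} ∧ dx_{(c)} with (a < b < c) sorted:
  d(y*(w - 3*x)) includes (∂/∂w)(y*(w - 3*x)) dw = (y) dw, which multiplied by dx ∧ dy gives (y) dx ∧ dy ∧ dw
  d(w*(-w - x)) includes (∂/∂w)(w*(-w - x)) dw = (-2*w - x) dw, which multiplied by dx ∧ dz gives (-2*w - x) dx ∧ dz ∧ dw
  d(w^2 + 2*w*z + z^2) includes (∂/∂w)(w^2 + 2*w*z + z^2) dw = (2*w + 2*z) dw, which multiplied by dy ∧ dz gives (2*w + 2*z) dy ∧ dz ∧ dw
  d(-3*x*z) includes (∂/∂x)(-3*x*z) dx = (-3*z) dx, which multiplied by dy ∧ dw gives (-3*z) dx ∧ dy ∧ dw
  d(-3*x*z) includes (∂/∂z)(-3*x*z) dz = (-3*x) dz, which multiplied by dy ∧ dw gives (3*x) dy ∧ dz ∧ dw
  d(y*(3*w + z)) includes (∂/∂y)(y*(3*w + z)) dy = (3*w + z) dy, which multiplied by dz ∧ dw gives (3*w + z) dy ∧ dz ∧ dw
Collecting like 3-forms: d(omega) = (y - 3*z) dx ∧ dy ∧ dw + (-2*w - x) dx ∧ dz ∧ dw + (5*w + 3*x + 3*z) dy ∧ dz ∧ dw.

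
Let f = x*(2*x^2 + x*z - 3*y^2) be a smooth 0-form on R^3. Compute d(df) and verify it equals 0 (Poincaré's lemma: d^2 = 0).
d(df) = 0

Step 1: df = sum_i (∂f/∂x_i) dx_i = (6*x^2 + 2*x*z - 3*y^2) dx + (-6*x*y) dy + (x^2) dz.
Step 2: Apply d again. Using the 1-form formula, the coefficient of dx ∧ dy in d(df) is ∂^2 f/∂x ∂y - ∂^2 f/∂y ∂x = (-6*y) - (-6*y) = 0 (equality of mixed partials for smooth f).
Similarly for dx ∧ dz and dy ∧ dz — all coefficients vanish. So d(df) = 0.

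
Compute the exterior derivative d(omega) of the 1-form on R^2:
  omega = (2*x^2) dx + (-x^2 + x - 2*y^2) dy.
d(omega) = (1 - 2*x) dx ∧ dy

For a 1-form omega = sum_i f_i dx_i, the exterior derivative is
  d(omega) = sum_{i < j} (∂f_j/∂x_i - ∂f_i/∂x_j) dx_i ∧ dx_j.
  coefficient of dx ∧ dy: ∂f_2/∂x - ∂f_1/∂y = ∂(-x^2 + x - 2*y^2)/∂x - ∂(2*x^2)/∂y = 1 - 2*x
Assembling: d(omega) = (1 - 2*x) dx ∧ dy.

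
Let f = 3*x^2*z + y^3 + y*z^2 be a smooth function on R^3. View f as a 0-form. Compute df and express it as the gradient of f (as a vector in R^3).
df = (6*x*z) dx + (3*y^2 + z^2) dy + (3*x^2 + 2*y*z) dz; grad f = (6*x*z, 3*y^2 + z^2, 3*x^2 + 2*y*z)

For a 0-form f, d f = (∂f/∂x) dx + (∂f/∂y) dy + (∂f/∂z) dz. The components of the vector representation are exactly the entries of grad f in Cartesian coordinates:
  ∂f/∂x = 6*x*z
  ∂f/∂y = 3*y^2 + z^2
  ∂f/∂z = 3*x^2 + 2*y*z.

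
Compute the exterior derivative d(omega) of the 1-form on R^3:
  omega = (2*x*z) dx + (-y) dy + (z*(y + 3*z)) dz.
d(omega) = (-2*x) dx ∧ dz + (z) dy ∧ dz

For a 1-form omega = sum_i f_i dx_i, the exterior derivative is
  d(omega) = sum_{i < j} (∂f_j/∂x_i - ∂f_i/∂x_j) dx_i ∧ dx_j.
  coefficient of dx ∧ dz: ∂f_3/∂x - ∂f_1/∂z = ∂(z*(y + 3*z))/∂x - ∂(2*x*z)/∂z = -2*x
  coefficient of dy ∧ dz: ∂f_3/∂y - ∂f_2/∂z = ∂(z*(y + 3*z))/∂y - ∂(-y)/∂z = z
Assembling: d(omega) = (-2*x) dx ∧ dz + (z) dy ∧ dz.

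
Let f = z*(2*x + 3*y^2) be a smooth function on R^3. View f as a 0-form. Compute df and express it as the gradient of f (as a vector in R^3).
df = (2*z) dx + (6*y*z) dy + (2*x + 3*y^2) dz; grad f = (2*z, 6*y*z, 2*x + 3*y^2)

For a 0-form f, d f = (∂f/∂x) dx + (∂f/∂y) dy + (∂f/∂z) dz. The components of the vector representation are exactly the entries of grad f in Cartesian coordinates:
  ∂f/∂x = 2*z
  ∂f/∂y = 6*y*z
  ∂f/∂z = 2*x + 3*y^2.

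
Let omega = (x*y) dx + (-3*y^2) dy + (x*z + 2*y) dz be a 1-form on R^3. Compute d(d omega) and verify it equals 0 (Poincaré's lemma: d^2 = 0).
d(d omega) = 0

Step 1: d omega = sum_{i<j} (∂f_j/∂x_i - ∂f_i/∂x_j) dx_i ∧ dx_j:
  coeff of dx ∧ dy: -x
  coeff of dx ∧ dz: z
  coeff of dy ∧ dz: 2
Step 2: Apply d again to each 2-form coefficient. The only possible 3-form in R^3 is dx ∧ dy ∧ dz, with coefficient
  ∂(coeff of dy∧dz)/∂x - ∂(coeff of dx∧dz)/∂y + ∂(coeff of dx∧dy)/∂z
  = ∂/∂x (2) - ∂/∂y (z) + ∂/∂z (-x).
Each of these terms simplifies to sums of mixed partials that cancel in pairs. The result is 0 (by equality of mixed partials for smooth functions — Schwarz / Clairaut).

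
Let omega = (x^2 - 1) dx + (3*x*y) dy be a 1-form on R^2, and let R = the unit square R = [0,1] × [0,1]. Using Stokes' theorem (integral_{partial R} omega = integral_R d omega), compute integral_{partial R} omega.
integral_(partial R) omega = 3/2

Stokes: integral_partial_R omega = integral_R d omega with d omega = (∂Q/∂x - ∂P/∂y) dx ∧ dy.
  ∂Q/∂x = 3*y
  ∂P/∂y = 0
  integrand = ∂Q/∂x - ∂P/∂y = 3*y.
Integrating over R: integral_0^1 integral_0^1 (3*y) dx dy = 3/2.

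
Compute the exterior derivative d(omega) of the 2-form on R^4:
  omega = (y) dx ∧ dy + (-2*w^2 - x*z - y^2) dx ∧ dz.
d(omega) = (2*y) dx ∧ dy ∧ dz + (-4*w) dx ∧ dz ∧ dw

For a 2-form omega = sum_{i<j} g_{ij} dx_i ∧ dx_j, the exterior derivative is
  d(omega) = sum_{i<j} d(g_{ij}) ∧ dx_i ∧ dx_j = sum_{i<j, k} (∂g_{ij}/∂x_k) dx_k ∧ dx_i ∧ dx_j.
Expand each term, using dx_k ∧ dx_i ∧ dx_j = sgn(permutation) dx_{(a)} ∧ dx_{(b)} ∧ dx_{(c)} with (a < b < c) sorted:
  d(-2*w^2 - x*z - y^2) includes (∂/∂y)(-2*w^2 - x*z - y^2) dy = (-2*y) dy, which multiplied by dx ∧ dz gives (2*y) dx ∧ dy ∧ dz
  d(-2*w^2 - x*z - y^2) includes (∂/∂w)(-2*w^2 - x*z - y^2) dw = (-4*w) dw, which multiplied by dx ∧ dz gives (-4*w) dx ∧ dz ∧ dw
Collecting like 3-forms: d(omega) = (2*y) dx ∧ dy ∧ dz + (-4*w) dx ∧ dz ∧ dw.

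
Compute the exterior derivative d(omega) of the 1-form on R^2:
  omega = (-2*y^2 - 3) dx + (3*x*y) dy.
d(omega) = (7*y) dx ∧ dy

For a 1-form omega = sum_i f_i dx_i, the exterior derivative is
  d(omega) = sum_{i < j} (∂f_j/∂x_i - ∂f_i/∂x_j) dx_i ∧ dx_j.
  coefficient of dx ∧ dy: ∂f_2/∂x - ∂f_1/∂y = ∂(3*x*y)/∂x - ∂(-2*y^2 - 3)/∂y = 7*y
Assembling: d(omega) = (7*y) dx ∧ dy.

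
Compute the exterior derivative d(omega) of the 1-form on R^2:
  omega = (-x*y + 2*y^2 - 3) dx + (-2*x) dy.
d(omega) = (x - 4*y - 2) dx ∧ dy

For a 1-form omega = sum_i f_i dx_i, the exterior derivative is
  d(omega) = sum_{i < j} (∂f_j/∂x_i - ∂f_i/∂x_j) dx_i ∧ dx_j.
  coefficient of dx ∧ dy: ∂f_2/∂x - ∂f_1/∂y = ∂(-2*x)/∂x - ∂(-x*y + 2*y^2 - 3)/∂y = x - 4*y - 2
Assembling: d(omega) = (x - 4*y - 2) dx ∧ dy.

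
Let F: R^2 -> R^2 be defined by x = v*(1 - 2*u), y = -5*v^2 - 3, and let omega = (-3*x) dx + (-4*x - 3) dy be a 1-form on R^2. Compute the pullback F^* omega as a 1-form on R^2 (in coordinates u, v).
F^* omega = (v^2*(6 - 12*u)) du + (v*(-12*u^2 - 80*u*v + 12*u + 40*v + 27)) dv

Using F^*(f dg) = (f ∘ F) d(g ∘ F), substitute each coordinate x_i by F_i(u, v) in f_i, and replace dx_i by d F_i = (∂F_i/∂u) du + (∂F_i/∂v) dv.
  For the x component: f_1(F) = 3*v*(2*u - 1); d F_1 = (-2*v) du + (1 - 2*u) dv
  For the y component: f_2(F) = 8*u*v - 4*v - 3; d F_2 = (0) du + (-10*v) dv
Combining and collecting du, dv coefficients:
  coeff of du: v^2*(6 - 12*u)
  coeff of dv: v*(-12*u^2 - 80*u*v + 12*u + 40*v + 27)
F^* omega = (v^2*(6 - 12*u)) du + (v*(-12*u^2 - 80*u*v + 12*u + 40*v + 27)) dv.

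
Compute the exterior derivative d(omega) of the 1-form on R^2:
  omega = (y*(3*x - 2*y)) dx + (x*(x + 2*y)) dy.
d(omega) = (-x + 6*y) dx ∧ dy

For a 1-form omega = sum_i f_i dx_i, the exterior derivative is
  d(omega) = sum_{i < j} (∂f_j/∂x_i - ∂f_i/∂x_j) dx_i ∧ dx_j.
  coefficient of dx ∧ dy: ∂f_2/∂x - ∂f_1/∂y = ∂(x*(x + 2*y))/∂x - ∂(y*(3*x - 2*y))/∂y = -x + 6*y
Assembling: d(omega) = (-x + 6*y) dx ∧ dy.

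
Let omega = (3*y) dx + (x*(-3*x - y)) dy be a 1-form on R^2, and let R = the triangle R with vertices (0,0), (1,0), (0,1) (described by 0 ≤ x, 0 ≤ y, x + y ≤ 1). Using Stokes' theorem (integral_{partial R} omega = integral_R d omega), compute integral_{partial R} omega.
integral_(partial R) omega = -8/3

Stokes: integral_partial_R omega = integral_R d omega with d omega = (∂Q/∂x - ∂P/∂y) dx ∧ dy.
  ∂Q/∂x = -6*x - y
  ∂P/∂y = 3
  integrand = ∂Q/∂x - ∂P/∂y = -6*x - y - 3.
Integrating over R: integral_0^1 integral_0^{1-x} (-6*x - y - 3) dy dx = -8/3.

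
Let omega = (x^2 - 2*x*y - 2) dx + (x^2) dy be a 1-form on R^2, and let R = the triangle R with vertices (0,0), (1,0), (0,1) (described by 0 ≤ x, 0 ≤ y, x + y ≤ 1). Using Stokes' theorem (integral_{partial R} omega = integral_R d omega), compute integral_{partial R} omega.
integral_(partial R) omega = 2/3

Stokes: integral_partial_R omega = integral_R d omega with d omega = (∂Q/∂x - ∂P/∂y) dx ∧ dy.
  ∂Q/∂x = 2*x
  ∂P/∂y = -2*x
  integrand = ∂Q/∂x - ∂P/∂y = 4*x.
Integrating over R: integral_0^1 integral_0^{1-x} (4*x) dy dx = 2/3.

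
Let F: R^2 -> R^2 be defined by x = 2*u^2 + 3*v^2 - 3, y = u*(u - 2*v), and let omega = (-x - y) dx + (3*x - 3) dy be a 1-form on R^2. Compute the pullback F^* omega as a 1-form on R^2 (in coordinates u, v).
F^* omega = (-4*u^2*v + 6*u*v^2 - 12*u - 18*v^3 + 24*v) du + (-12*u^3 - 18*u^2*v - 6*u*v^2 + 24*u - 18*v^3 + 18*v) dv

Using F^*(f dg) = (f ∘ F) d(g ∘ F), substitute each coordinate x_i by F_i(u, v) in f_i, and replace dx_i by d F_i = (∂F_i/∂u) du + (∂F_i/∂v) dv.
  For the x component: f_1(F) = -3*u^2 + 2*u*v - 3*v^2 + 3; d F_1 = (4*u) du + (6*v) dv
  For the y component: f_2(F) = 6*u^2 + 9*v^2 - 12; d F_2 = (2*u - 2*v) du + (-2*u) dv
Combining and collecting du, dv coefficients:
  coeff of du: -4*u^2*v + 6*u*v^2 - 12*u - 18*v^3 + 24*v
  coeff of dv: -12*u^3 - 18*u^2*v - 6*u*v^2 + 24*u - 18*v^3 + 18*v
F^* omega = (-4*u^2*v + 6*u*v^2 - 12*u - 18*v^3 + 24*v) du + (-12*u^3 - 18*u^2*v - 6*u*v^2 + 24*u - 18*v^3 + 18*v) dv.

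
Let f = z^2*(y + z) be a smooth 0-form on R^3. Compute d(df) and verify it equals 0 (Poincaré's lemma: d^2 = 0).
d(df) = 0

Step 1: df = sum_i (∂f/∂x_i) dx_i = (0) dx + (z^2) dy + (z*(2*y + 3*z)) dz.
Step 2: Apply d again. Using the 1-form formula, the coefficient of dx ∧ dy in d(df) is ∂^2 f/∂x ∂y - ∂^2 f/∂y ∂x = (0) - (0) = 0 (equality of mixed partials for smooth f).
Similarly for dx ∧ dz and dy ∧ dz — all coefficients vanish. So d(df) = 0.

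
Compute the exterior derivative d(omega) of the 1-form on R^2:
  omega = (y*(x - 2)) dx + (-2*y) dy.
d(omega) = (2 - x) dx ∧ dy

For a 1-form omega = sum_i f_i dx_i, the exterior derivative is
  d(omega) = sum_{i < j} (∂f_j/∂x_i - ∂f_i/∂x_j) dx_i ∧ dx_j.
  coefficient of dx ∧ dy: ∂f_2/∂x - ∂f_1/∂y = ∂(-2*y)/∂x - ∂(y*(x - 2))/∂y = 2 - x
Assembling: d(omega) = (2 - x) dx ∧ dy.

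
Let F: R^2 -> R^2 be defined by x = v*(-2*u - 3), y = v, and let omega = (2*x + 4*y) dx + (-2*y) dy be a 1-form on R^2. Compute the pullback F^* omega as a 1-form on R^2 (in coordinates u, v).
F^* omega = (v^2*(8*u + 4)) du + (4*v*(2*u^2 + 4*u + 1)) dv

Using F^*(f dg) = (f ∘ F) d(g ∘ F), substitute each coordinate x_i by F_i(u, v) in f_i, and replace dx_i by d F_i = (∂F_i/∂u) du + (∂F_i/∂v) dv.
  For the x component: f_1(F) = 2*v*(-2*u - 1); d F_1 = (-2*v) du + (-2*u - 3) dv
  For the y component: f_2(F) = -2*v; d F_2 = (0) du + (1) dv
Combining and collecting du, dv coefficients:
  coeff of du: v^2*(8*u + 4)
  coeff of dv: 4*v*(2*u^2 + 4*u + 1)
F^* omega = (v^2*(8*u + 4)) du + (4*v*(2*u^2 + 4*u + 1)) dv.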